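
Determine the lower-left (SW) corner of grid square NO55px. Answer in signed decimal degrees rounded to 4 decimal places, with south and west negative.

55.9583, 91.2500

Field N=13, O=14: +13·20° lon, +14·10° lat → SW at lon 80°, lat 50°.
Square 5, 5: +5·2° lon, +5·1° lat → SW at lon 90°, lat 55°.
Subsquare p=15, x=23: +15·0.0833333° lon, +23·0.0416667° lat → SW at lon 91.25°, lat 55.9583°.
latitude 55.9583, longitude 91.2500.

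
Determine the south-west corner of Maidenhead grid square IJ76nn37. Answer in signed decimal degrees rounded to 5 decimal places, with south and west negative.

6.57083, -4.89167

Field I=8, J=9: +8·20° lon, +9·10° lat → SW at lon -20°, lat 0°.
Square 7, 6: +7·2° lon, +6·1° lat → SW at lon -6°, lat 6°.
Subsquare n=13, n=13: +13·0.0833333° lon, +13·0.0416667° lat → SW at lon -4.91667°, lat 6.54167°.
Extended square 3, 7: +3·0.00833333° lon, +7·0.00416667° lat → SW at lon -4.89167°, lat 6.57083°.
latitude 6.57083, longitude -4.89167.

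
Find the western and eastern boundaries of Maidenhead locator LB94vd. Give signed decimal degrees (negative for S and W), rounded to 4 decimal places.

Field L=11, B=1: +11·20° lon, +1·10° lat → SW at lon 40°, lat -80°.
Square 9, 4: +9·2° lon, +4·1° lat → SW at lon 58°, lat -76°.
Subsquare v=21, d=3: +21·0.0833333° lon, +3·0.0416667° lat → SW at lon 59.75°, lat -75.875°.
Cell spans 0.0833333° lon × 0.0416667° lat.
west 59.7500, east 59.8333.

59.7500, 59.8333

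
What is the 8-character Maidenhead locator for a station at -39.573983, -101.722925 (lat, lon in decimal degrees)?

Shift to the Maidenhead origin (180°W, 90°S): lon 78.27707, lat 50.42602.
Field: 78.27707/20 → 3 → D, 50.42602/10 → 5 → F; chars DF.
Square: 18.27707/2 → 9, 0.42602/1 → 0; chars 90.
Subsquare: 0.27707/0.0833333 → 3 → d, 0.42602/0.0416667 → 10 → k; chars dk.
Extended square: 0.02707/0.00833333 → 3, 0.00935/0.00416667 → 2; chars 32.

DF90dk32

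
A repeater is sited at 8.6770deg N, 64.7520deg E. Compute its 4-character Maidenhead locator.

Offset from 180°W / 90°S: lon 244.75°, lat 98.68°.
Field: 244.75/20 → 12 → M, 98.68/10 → 9 → J; chars MJ.
Square: 4.75/2 → 2, 8.68/1 → 8; chars 28.

MJ28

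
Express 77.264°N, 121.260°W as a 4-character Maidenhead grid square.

Shift to the Maidenhead origin (180°W, 90°S): lon 58.74, lat 167.26.
Field: lon ⌊58.74/20⌋ = 2 → C; lat ⌊167.26/10⌋ = 16 → Q.
Square: lon ⌊18.74/2⌋ = 9; lat ⌊7.26/1⌋ = 7.

CQ97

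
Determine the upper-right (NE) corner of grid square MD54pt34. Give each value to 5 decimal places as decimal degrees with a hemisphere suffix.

55.18750° S, 71.28333° E

Field M=12, D=3: +12·20° lon, +3·10° lat → SW at lon 60°, lat -60°.
Square 5, 4: +5·2° lon, +4·1° lat → SW at lon 70°, lat -56°.
Subsquare p=15, t=19: +15·0.0833333° lon, +19·0.0416667° lat → SW at lon 71.25°, lat -55.2083°.
Extended square 3, 4: +3·0.00833333° lon, +4·0.00416667° lat → SW at lon 71.275°, lat -55.1917°.
Cell spans 0.00833333° lon × 0.00416667° lat. NE corner is SW corner plus one full cell.
latitude 55.18750° S, longitude 71.28333° E.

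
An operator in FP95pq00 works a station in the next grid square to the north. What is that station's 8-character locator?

Latitude extended square 0; +1 → 1.
The longitude characters are unchanged.

FP95pq01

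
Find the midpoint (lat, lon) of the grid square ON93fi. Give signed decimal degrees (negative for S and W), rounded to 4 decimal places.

43.3542, 118.4583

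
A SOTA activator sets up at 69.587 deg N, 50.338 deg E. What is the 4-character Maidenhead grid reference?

LP59

Offset from 180°W / 90°S: lon 230.34°, lat 159.59°.
Field: lon ⌊230.34/20⌋ = 11 → L; lat ⌊159.59/10⌋ = 15 → P.
Square: lon ⌊10.34/2⌋ = 5; lat ⌊9.59/1⌋ = 9.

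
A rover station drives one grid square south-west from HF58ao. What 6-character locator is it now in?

HF48xn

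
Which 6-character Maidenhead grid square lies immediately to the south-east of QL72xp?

QL82ao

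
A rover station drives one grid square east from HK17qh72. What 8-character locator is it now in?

Longitude extended square 7; +1 → 8.
The latitude characters are unchanged.

HK17qh82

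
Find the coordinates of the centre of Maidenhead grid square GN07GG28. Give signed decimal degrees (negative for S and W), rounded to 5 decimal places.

47.28542, -59.47917

Field G=6, N=13: +6·20° lon, +13·10° lat → SW at lon -60°, lat 40°.
Square 0, 7: +0·2° lon, +7·1° lat → SW at lon -60°, lat 47°.
Subsquare g=6, g=6: +6·0.0833333° lon, +6·0.0416667° lat → SW at lon -59.5°, lat 47.25°.
Extended square 2, 8: +2·0.00833333° lon, +8·0.00416667° lat → SW at lon -59.4833°, lat 47.2833°.
Cell spans 0.00833333° lon × 0.00416667° lat. Centre is SW corner plus half of each.
latitude 47.28542, longitude -59.47917.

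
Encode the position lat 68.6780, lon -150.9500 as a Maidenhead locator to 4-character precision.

Offset from 180°W / 90°S: lon 29.05°, lat 158.68°.
Field: 29.05/20 → 1 → B, 158.68/10 → 15 → P; chars BP.
Square: 9.05/2 → 4, 8.68/1 → 8; chars 48.

BP48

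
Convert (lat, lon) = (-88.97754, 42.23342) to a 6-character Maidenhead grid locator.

LA11ca

Offset from 180°W / 90°S: lon 222.2334°, lat 1.0225°.
Field: lon ⌊222.2334/20⌋ = 11 → L; lat ⌊1.0225/10⌋ = 0 → A.
Square: lon ⌊2.2334/2⌋ = 1; lat ⌊1.0225/1⌋ = 1.
Subsquare: lon ⌊0.2334/0.0833333⌋ = 2 → c; lat ⌊0.0225/0.0416667⌋ = 0 → a.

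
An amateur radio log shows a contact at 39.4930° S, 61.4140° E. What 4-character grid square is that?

MF00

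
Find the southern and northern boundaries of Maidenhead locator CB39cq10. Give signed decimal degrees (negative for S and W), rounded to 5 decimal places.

-70.33333, -70.32917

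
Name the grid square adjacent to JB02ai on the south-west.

IB92xh

Longitude subsquare a = 0; −1 → -1, wraps to 23 = x, carry into square.
Longitude square 0; −1 → -1, wraps to 9, carry into field.
Longitude field J = 9; −1 → 8 = I.
Latitude subsquare i = 8; −1 → 7 = h.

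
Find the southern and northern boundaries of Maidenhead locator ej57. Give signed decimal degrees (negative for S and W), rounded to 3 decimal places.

Field E=4, J=9: +4·20° lon, +9·10° lat → SW at lon -100°, lat 0°.
Square 5, 7: +5·2° lon, +7·1° lat → SW at lon -90°, lat 7°.
Cell spans 2° lon × 1° lat.
south 7.000, north 8.000.

7.000, 8.000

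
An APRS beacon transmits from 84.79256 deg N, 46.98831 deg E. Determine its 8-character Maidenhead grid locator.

LR34lt80

Offset from 180°W / 90°S: lon 226.98831°, lat 174.79256°.
Field: 226.98831/20 → 11 → L, 174.79256/10 → 17 → R; chars LR.
Square: 6.98831/2 → 3, 4.79256/1 → 4; chars 34.
Subsquare: 0.98831/0.0833333 → 11 → l, 0.79256/0.0416667 → 19 → t; chars lt.
Extended square: 0.07164/0.00833333 → 8, 0.00089/0.00416667 → 0; chars 80.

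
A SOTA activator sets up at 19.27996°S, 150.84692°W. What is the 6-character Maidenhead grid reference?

BH40nr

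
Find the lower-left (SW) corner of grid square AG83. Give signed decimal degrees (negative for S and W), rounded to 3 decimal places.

-27.000, -164.000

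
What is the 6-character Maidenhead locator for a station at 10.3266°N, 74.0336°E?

MK70ah

Offset from 180°W / 90°S: lon 254.0336°, lat 100.3266°.
Field: 254.0336/20 → 12 → M, 100.3266/10 → 10 → K; chars MK.
Square: 14.0336/2 → 7, 0.3266/1 → 0; chars 70.
Subsquare: 0.0336/0.0833333 → 0 → a, 0.3266/0.0416667 → 7 → h; chars ah.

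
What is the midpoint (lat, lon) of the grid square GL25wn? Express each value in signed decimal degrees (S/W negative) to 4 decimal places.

Field G=6, L=11: +6·20° lon, +11·10° lat → SW at lon -60°, lat 20°.
Square 2, 5: +2·2° lon, +5·1° lat → SW at lon -56°, lat 25°.
Subsquare w=22, n=13: +22·0.0833333° lon, +13·0.0416667° lat → SW at lon -54.1667°, lat 25.5417°.
Cell spans 0.0833333° lon × 0.0416667° lat. Centre is SW corner plus half of each.
latitude 25.5625, longitude -54.1250.

25.5625, -54.1250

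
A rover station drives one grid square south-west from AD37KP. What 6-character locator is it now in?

Longitude subsquare k = 10; −1 → 9 = j.
Latitude subsquare p = 15; −1 → 14 = o.

AD37jo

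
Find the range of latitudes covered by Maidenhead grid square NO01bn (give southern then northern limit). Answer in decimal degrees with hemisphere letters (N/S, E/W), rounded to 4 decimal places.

51.5417° N, 51.5833° N

Field N=13, O=14: +13·20° lon, +14·10° lat → SW at lon 80°, lat 50°.
Square 0, 1: +0·2° lon, +1·1° lat → SW at lon 80°, lat 51°.
Subsquare b=1, n=13: +1·0.0833333° lon, +13·0.0416667° lat → SW at lon 80.0833°, lat 51.5417°.
Cell spans 0.0833333° lon × 0.0416667° lat.
south 51.5417° N, north 51.5833° N.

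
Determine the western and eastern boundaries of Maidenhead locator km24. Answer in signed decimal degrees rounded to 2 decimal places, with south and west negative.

24.00, 26.00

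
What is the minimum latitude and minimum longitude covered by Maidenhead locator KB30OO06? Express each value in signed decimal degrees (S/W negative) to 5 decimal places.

Field K=10, B=1: +10·20° lon, +1·10° lat → SW at lon 20°, lat -80°.
Square 3, 0: +3·2° lon, +0·1° lat → SW at lon 26°, lat -80°.
Subsquare o=14, o=14: +14·0.0833333° lon, +14·0.0416667° lat → SW at lon 27.1667°, lat -79.4167°.
Extended square 0, 6: +0·0.00833333° lon, +6·0.00416667° lat → SW at lon 27.1667°, lat -79.3917°.
latitude -79.39167, longitude 27.16667.

-79.39167, 27.16667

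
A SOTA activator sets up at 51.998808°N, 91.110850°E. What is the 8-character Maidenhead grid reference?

NO51nx39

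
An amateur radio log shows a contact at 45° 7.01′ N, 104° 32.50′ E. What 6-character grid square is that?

Add 180° to longitude and 90° to latitude: 284.5417, 135.1168.
Field (20°×10°, letters A–R): lon ⌊284.5417/20⌋ = 14 → O; lat ⌊135.1168/10⌋ = 13 → N.
Square (2°×1°, digits 0–9): lon ⌊4.5417/2⌋ = 2; lat ⌊5.1168/1⌋ = 5.
Subsquare (5′×2.5′, letters a–x): lon ⌊0.5417/0.0833333⌋ = 6 → g; lat ⌊0.1168/0.0416667⌋ = 2 → c.

ON25gc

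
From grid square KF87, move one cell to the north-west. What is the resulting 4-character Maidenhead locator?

KF78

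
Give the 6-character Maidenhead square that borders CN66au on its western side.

Longitude subsquare a = 0; −1 → -1, wraps to 23 = x, carry into square.
Longitude square 6; −1 → 5.
The latitude characters are unchanged.

CN56xu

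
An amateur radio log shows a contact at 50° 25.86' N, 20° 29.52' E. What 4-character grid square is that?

KO00

Add 180° to longitude and 90° to latitude: 200.49, 140.43.
Field: lon ⌊200.49/20⌋ = 10 → K; lat ⌊140.43/10⌋ = 14 → O.
Square: lon ⌊0.49/2⌋ = 0; lat ⌊0.43/1⌋ = 0.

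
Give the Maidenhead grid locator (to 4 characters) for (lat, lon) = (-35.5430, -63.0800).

FF84

Add 180° to longitude and 90° to latitude: 116.92, 54.46.
Field (20°×10°, letters A–R): lon ⌊116.92/20⌋ = 5 → F; lat ⌊54.46/10⌋ = 5 → F.
Square (2°×1°, digits 0–9): lon ⌊16.92/2⌋ = 8; lat ⌊4.46/1⌋ = 4.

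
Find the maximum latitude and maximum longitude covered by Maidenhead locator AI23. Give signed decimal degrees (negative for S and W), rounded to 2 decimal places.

Field A=0, I=8: +0·20° lon, +8·10° lat → SW at lon -180°, lat -10°.
Square 2, 3: +2·2° lon, +3·1° lat → SW at lon -176°, lat -7°.
Cell spans 2° lon × 1° lat. NE corner is SW corner plus one full cell.
latitude -6.00, longitude -174.00.

-6.00, -174.00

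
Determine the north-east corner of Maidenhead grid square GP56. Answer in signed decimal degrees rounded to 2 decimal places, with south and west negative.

67.00, -48.00

Field G=6, P=15: +6·20° lon, +15·10° lat → SW at lon -60°, lat 60°.
Square 5, 6: +5·2° lon, +6·1° lat → SW at lon -50°, lat 66°.
Cell spans 2° lon × 1° lat. NE corner is SW corner plus one full cell.
latitude 67.00, longitude -48.00.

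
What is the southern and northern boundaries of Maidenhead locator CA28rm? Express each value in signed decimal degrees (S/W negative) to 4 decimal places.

-81.5000, -81.4583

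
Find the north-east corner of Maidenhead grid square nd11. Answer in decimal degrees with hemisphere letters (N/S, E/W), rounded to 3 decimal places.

Field N=13, D=3: +13·20° lon, +3·10° lat → SW at lon 80°, lat -60°.
Square 1, 1: +1·2° lon, +1·1° lat → SW at lon 82°, lat -59°.
Cell spans 2° lon × 1° lat. NE corner is SW corner plus one full cell.
latitude 58.000° S, longitude 84.000° E.

58.000° S, 84.000° E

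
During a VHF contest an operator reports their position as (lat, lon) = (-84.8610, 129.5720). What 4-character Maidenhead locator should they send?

PA45

Offset from 180°W / 90°S: lon 309.57°, lat 5.14°.
Field (20°×10°, letters A–R): lon ⌊309.57/20⌋ = 15 → P; lat ⌊5.14/10⌋ = 0 → A.
Square (2°×1°, digits 0–9): lon ⌊9.57/2⌋ = 4; lat ⌊5.14/1⌋ = 5.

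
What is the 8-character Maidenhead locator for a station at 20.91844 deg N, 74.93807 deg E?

ML70lw20

Offset from 180°W / 90°S: lon 254.93807°, lat 110.91844°.
Field (20°×10°, letters A–R): lon ⌊254.93807/20⌋ = 12 → M; lat ⌊110.91844/10⌋ = 11 → L.
Square (2°×1°, digits 0–9): lon ⌊14.93807/2⌋ = 7; lat ⌊0.91844/1⌋ = 0.
Subsquare (5′×2.5′, letters a–x): lon ⌊0.93807/0.0833333⌋ = 11 → l; lat ⌊0.91844/0.0416667⌋ = 22 → w.
Extended square (30″×15″, digits 0–9): lon ⌊0.02140/0.00833333⌋ = 2; lat ⌊0.00177/0.00416667⌋ = 0.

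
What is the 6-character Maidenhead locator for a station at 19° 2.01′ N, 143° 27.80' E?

Offset from 180°W / 90°S: lon 323.4633°, lat 109.0335°.
Field: lon ⌊323.4633/20⌋ = 16 → Q; lat ⌊109.0335/10⌋ = 10 → K.
Square: lon ⌊3.4633/2⌋ = 1; lat ⌊9.0335/1⌋ = 9.
Subsquare: lon ⌊1.4633/0.0833333⌋ = 17 → r; lat ⌊0.0335/0.0416667⌋ = 0 → a.

QK19ra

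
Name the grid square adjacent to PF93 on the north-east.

Longitude square 9; +1 → 10, wraps to 0, carry into field.
Longitude field P = 15; +1 → 16 = Q.
Latitude square 3; +1 → 4.

QF04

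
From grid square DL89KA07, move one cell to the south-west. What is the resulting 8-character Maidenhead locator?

DL89ja96

Longitude extended square 0; −1 → -1, wraps to 9, carry into subsquare.
Longitude subsquare k = 10; −1 → 9 = j.
Latitude extended square 7; −1 → 6.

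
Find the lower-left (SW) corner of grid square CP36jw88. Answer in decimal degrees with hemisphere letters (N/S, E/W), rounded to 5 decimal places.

66.95000° N, 133.18333° W

Field C=2, P=15: +2·20° lon, +15·10° lat → SW at lon -140°, lat 60°.
Square 3, 6: +3·2° lon, +6·1° lat → SW at lon -134°, lat 66°.
Subsquare j=9, w=22: +9·0.0833333° lon, +22·0.0416667° lat → SW at lon -133.25°, lat 66.9167°.
Extended square 8, 8: +8·0.00833333° lon, +8·0.00416667° lat → SW at lon -133.183°, lat 66.95°.
latitude 66.95000° N, longitude 133.18333° W.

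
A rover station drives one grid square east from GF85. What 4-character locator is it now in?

GF95

Longitude square 8; +1 → 9.
The latitude characters are unchanged.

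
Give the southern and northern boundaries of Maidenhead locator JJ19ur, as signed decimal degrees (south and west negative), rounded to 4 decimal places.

9.7083, 9.7500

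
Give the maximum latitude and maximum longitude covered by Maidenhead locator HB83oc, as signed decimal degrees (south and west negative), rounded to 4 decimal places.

Field H=7, B=1: +7·20° lon, +1·10° lat → SW at lon -40°, lat -80°.
Square 8, 3: +8·2° lon, +3·1° lat → SW at lon -24°, lat -77°.
Subsquare o=14, c=2: +14·0.0833333° lon, +2·0.0416667° lat → SW at lon -22.8333°, lat -76.9167°.
Cell spans 0.0833333° lon × 0.0416667° lat. NE corner is SW corner plus one full cell.
latitude -76.8750, longitude -22.7500.

-76.8750, -22.7500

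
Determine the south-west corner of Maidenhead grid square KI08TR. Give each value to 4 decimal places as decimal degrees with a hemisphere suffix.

Field K=10, I=8: +10·20° lon, +8·10° lat → SW at lon 20°, lat -10°.
Square 0, 8: +0·2° lon, +8·1° lat → SW at lon 20°, lat -2°.
Subsquare t=19, r=17: +19·0.0833333° lon, +17·0.0416667° lat → SW at lon 21.5833°, lat -1.29167°.
latitude 1.2917° S, longitude 21.5833° E.

1.2917° S, 21.5833° E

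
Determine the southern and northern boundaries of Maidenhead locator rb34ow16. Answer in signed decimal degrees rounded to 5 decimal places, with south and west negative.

-75.05833, -75.05417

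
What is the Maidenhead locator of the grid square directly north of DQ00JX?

DQ01ja

Latitude subsquare x = 23; +1 → 24, wraps to 0 = a, carry into square.
Latitude square 0; +1 → 1.
The longitude characters are unchanged.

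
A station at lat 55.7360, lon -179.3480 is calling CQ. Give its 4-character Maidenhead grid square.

Offset from 180°W / 90°S: lon 0.65°, lat 145.74°.
Field: lon ⌊0.65/20⌋ = 0 → A; lat ⌊145.74/10⌋ = 14 → O.
Square: lon ⌊0.65/2⌋ = 0; lat ⌊5.74/1⌋ = 5.

AO05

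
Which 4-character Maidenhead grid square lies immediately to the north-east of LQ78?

Longitude square 7; +1 → 8.
Latitude square 8; +1 → 9.

LQ89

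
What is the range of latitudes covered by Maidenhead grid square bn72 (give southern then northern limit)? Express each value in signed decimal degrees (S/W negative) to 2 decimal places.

42.00, 43.00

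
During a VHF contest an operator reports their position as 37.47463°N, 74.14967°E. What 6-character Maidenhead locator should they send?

MM77bl

Shift to the Maidenhead origin (180°W, 90°S): lon 254.1497, lat 127.4746.
Field: 254.1497/20 → 12 → M, 127.4746/10 → 12 → M; chars MM.
Square: 14.1497/2 → 7, 7.4746/1 → 7; chars 77.
Subsquare: 0.1497/0.0833333 → 1 → b, 0.4746/0.0416667 → 11 → l; chars bl.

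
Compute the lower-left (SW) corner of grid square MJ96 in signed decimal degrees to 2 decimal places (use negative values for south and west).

6.00, 78.00

Field M=12, J=9: +12·20° lon, +9·10° lat → SW at lon 60°, lat 0°.
Square 9, 6: +9·2° lon, +6·1° lat → SW at lon 78°, lat 6°.
latitude 6.00, longitude 78.00.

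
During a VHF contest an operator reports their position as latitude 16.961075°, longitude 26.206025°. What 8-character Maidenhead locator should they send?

KK36cx40

Add 180° to longitude and 90° to latitude: 206.20603, 106.96107.
Field: lon ⌊206.20603/20⌋ = 10 → K; lat ⌊106.96107/10⌋ = 10 → K.
Square: lon ⌊6.20603/2⌋ = 3; lat ⌊6.96107/1⌋ = 6.
Subsquare: lon ⌊0.20603/0.0833333⌋ = 2 → c; lat ⌊0.96107/0.0416667⌋ = 23 → x.
Extended square: lon ⌊0.03936/0.00833333⌋ = 4; lat ⌊0.00274/0.00416667⌋ = 0.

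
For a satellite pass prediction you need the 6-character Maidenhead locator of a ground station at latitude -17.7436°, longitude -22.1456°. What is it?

Offset from 180°W / 90°S: lon 157.8544°, lat 72.2564°.
Field: 157.8544/20 → 7 → H, 72.2564/10 → 7 → H; chars HH.
Square: 17.8544/2 → 8, 2.2564/1 → 2; chars 82.
Subsquare: 1.8544/0.0833333 → 22 → w, 0.2564/0.0416667 → 6 → g; chars wg.

HH82wg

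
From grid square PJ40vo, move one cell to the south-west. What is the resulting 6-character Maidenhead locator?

PJ40un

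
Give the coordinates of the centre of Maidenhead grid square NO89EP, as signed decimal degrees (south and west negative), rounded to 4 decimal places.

Field N=13, O=14: +13·20° lon, +14·10° lat → SW at lon 80°, lat 50°.
Square 8, 9: +8·2° lon, +9·1° lat → SW at lon 96°, lat 59°.
Subsquare e=4, p=15: +4·0.0833333° lon, +15·0.0416667° lat → SW at lon 96.3333°, lat 59.625°.
Cell spans 0.0833333° lon × 0.0416667° lat. Centre is SW corner plus half of each.
latitude 59.6458, longitude 96.3750.

59.6458, 96.3750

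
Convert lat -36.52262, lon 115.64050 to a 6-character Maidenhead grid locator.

Offset from 180°W / 90°S: lon 295.6405°, lat 53.4774°.
Field: lon ⌊295.6405/20⌋ = 14 → O; lat ⌊53.4774/10⌋ = 5 → F.
Square: lon ⌊15.6405/2⌋ = 7; lat ⌊3.4774/1⌋ = 3.
Subsquare: lon ⌊1.6405/0.0833333⌋ = 19 → t; lat ⌊0.4774/0.0416667⌋ = 11 → l.

OF73tl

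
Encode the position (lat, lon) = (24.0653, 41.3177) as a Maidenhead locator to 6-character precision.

Shift to the Maidenhead origin (180°W, 90°S): lon 221.3177, lat 114.0653.
Field: 221.3177/20 → 11 → L, 114.0653/10 → 11 → L; chars LL.
Square: 1.3177/2 → 0, 4.0653/1 → 4; chars 04.
Subsquare: 1.3177/0.0833333 → 15 → p, 0.0653/0.0416667 → 1 → b; chars pb.

LL04pb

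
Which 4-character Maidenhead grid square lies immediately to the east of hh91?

Longitude square 9; +1 → 10, wraps to 0, carry into field.
Longitude field H = 7; +1 → 8 = I.
The latitude characters are unchanged.

IH01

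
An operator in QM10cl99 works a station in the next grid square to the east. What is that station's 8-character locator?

Longitude extended square 9; +1 → 10, wraps to 0, carry into subsquare.
Longitude subsquare c = 2; +1 → 3 = d.
The latitude characters are unchanged.

QM10dl09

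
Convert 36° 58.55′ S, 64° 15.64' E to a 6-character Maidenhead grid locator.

Shift to the Maidenhead origin (180°W, 90°S): lon 244.2607, lat 53.0242.
Field: 244.2607/20 → 12 → M, 53.0242/10 → 5 → F; chars MF.
Square: 4.2607/2 → 2, 3.0242/1 → 3; chars 23.
Subsquare: 0.2607/0.0833333 → 3 → d, 0.0242/0.0416667 → 0 → a; chars da.

MF23da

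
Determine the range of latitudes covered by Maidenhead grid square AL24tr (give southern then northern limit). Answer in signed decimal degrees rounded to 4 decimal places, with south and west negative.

24.7083, 24.7500

Field A=0, L=11: +0·20° lon, +11·10° lat → SW at lon -180°, lat 20°.
Square 2, 4: +2·2° lon, +4·1° lat → SW at lon -176°, lat 24°.
Subsquare t=19, r=17: +19·0.0833333° lon, +17·0.0416667° lat → SW at lon -174.417°, lat 24.7083°.
Cell spans 0.0833333° lon × 0.0416667° lat.
south 24.7083, north 24.7500.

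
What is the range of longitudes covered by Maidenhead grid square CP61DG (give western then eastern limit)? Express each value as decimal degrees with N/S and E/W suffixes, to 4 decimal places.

127.7500° W, 127.6667° W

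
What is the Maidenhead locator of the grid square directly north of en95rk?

EN95rl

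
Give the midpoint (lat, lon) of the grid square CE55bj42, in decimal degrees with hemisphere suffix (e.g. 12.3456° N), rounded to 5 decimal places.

44.61458° S, 129.87917° W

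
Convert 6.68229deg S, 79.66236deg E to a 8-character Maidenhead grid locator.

Offset from 180°W / 90°S: lon 259.66236°, lat 83.31771°.
Field: 259.66236/20 → 12 → M, 83.31771/10 → 8 → I; chars MI.
Square: 19.66236/2 → 9, 3.31771/1 → 3; chars 93.
Subsquare: 1.66236/0.0833333 → 19 → t, 0.31771/0.0416667 → 7 → h; chars th.
Extended square: 0.07903/0.00833333 → 9, 0.02604/0.00416667 → 6; chars 96.

MI93th96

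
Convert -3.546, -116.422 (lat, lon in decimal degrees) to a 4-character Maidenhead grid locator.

DI16

Shift to the Maidenhead origin (180°W, 90°S): lon 63.58, lat 86.45.
Field (20°×10°, letters A–R): 63.58/20 → 3 → D, 86.45/10 → 8 → I; chars DI.
Square (2°×1°, digits 0–9): 3.58/2 → 1, 6.45/1 → 6; chars 16.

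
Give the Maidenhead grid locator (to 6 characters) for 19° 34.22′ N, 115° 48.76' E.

OK79vn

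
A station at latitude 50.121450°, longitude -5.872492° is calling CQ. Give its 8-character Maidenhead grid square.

IO70bc59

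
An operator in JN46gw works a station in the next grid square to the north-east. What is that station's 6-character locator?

JN46hx

Longitude subsquare g = 6; +1 → 7 = h.
Latitude subsquare w = 22; +1 → 23 = x.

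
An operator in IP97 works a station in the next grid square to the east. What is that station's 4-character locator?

Longitude square 9; +1 → 10, wraps to 0, carry into field.
Longitude field I = 8; +1 → 9 = J.
The latitude characters are unchanged.

JP07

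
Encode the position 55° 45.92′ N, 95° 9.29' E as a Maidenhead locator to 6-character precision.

Add 180° to longitude and 90° to latitude: 275.1548, 145.7653.
Field (20°×10°, letters A–R): 275.1548/20 → 13 → N, 145.7653/10 → 14 → O; chars NO.
Square (2°×1°, digits 0–9): 15.1548/2 → 7, 5.7653/1 → 5; chars 75.
Subsquare (5′×2.5′, letters a–x): 1.1548/0.0833333 → 13 → n, 0.7653/0.0416667 → 18 → s; chars ns.

NO75ns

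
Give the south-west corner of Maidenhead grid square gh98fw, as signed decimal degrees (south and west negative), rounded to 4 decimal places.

-11.0833, -41.5833

Field G=6, H=7: +6·20° lon, +7·10° lat → SW at lon -60°, lat -20°.
Square 9, 8: +9·2° lon, +8·1° lat → SW at lon -42°, lat -12°.
Subsquare f=5, w=22: +5·0.0833333° lon, +22·0.0416667° lat → SW at lon -41.5833°, lat -11.0833°.
latitude -11.0833, longitude -41.5833.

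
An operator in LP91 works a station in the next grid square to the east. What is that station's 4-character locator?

MP01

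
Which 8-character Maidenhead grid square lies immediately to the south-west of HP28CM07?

Longitude extended square 0; −1 → -1, wraps to 9, carry into subsquare.
Longitude subsquare c = 2; −1 → 1 = b.
Latitude extended square 7; −1 → 6.

HP28bm96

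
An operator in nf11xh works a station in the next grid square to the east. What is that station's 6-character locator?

Longitude subsquare x = 23; +1 → 24, wraps to 0 = a, carry into square.
Longitude square 1; +1 → 2.
The latitude characters are unchanged.

NF21ah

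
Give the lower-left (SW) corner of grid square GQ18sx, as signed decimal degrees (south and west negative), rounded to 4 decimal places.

Field G=6, Q=16: +6·20° lon, +16·10° lat → SW at lon -60°, lat 70°.
Square 1, 8: +1·2° lon, +8·1° lat → SW at lon -58°, lat 78°.
Subsquare s=18, x=23: +18·0.0833333° lon, +23·0.0416667° lat → SW at lon -56.5°, lat 78.9583°.
latitude 78.9583, longitude -56.5000.

78.9583, -56.5000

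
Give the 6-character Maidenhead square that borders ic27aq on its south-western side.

IC17xp

Longitude subsquare a = 0; −1 → -1, wraps to 23 = x, carry into square.
Longitude square 2; −1 → 1.
Latitude subsquare q = 16; −1 → 15 = p.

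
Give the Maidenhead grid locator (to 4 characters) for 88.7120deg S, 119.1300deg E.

OA91

Add 180° to longitude and 90° to latitude: 299.13, 1.29.
Field: 299.13/20 → 14 → O, 1.29/10 → 0 → A; chars OA.
Square: 19.13/2 → 9, 1.29/1 → 1; chars 91.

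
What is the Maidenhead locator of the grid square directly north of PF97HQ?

Latitude subsquare q = 16; +1 → 17 = r.
The longitude characters are unchanged.

PF97hr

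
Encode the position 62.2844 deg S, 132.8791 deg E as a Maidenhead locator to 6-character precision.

Offset from 180°W / 90°S: lon 312.8791°, lat 27.7156°.
Field: 312.8791/20 → 15 → P, 27.7156/10 → 2 → C; chars PC.
Square: 12.8791/2 → 6, 7.7156/1 → 7; chars 67.
Subsquare: 0.8791/0.0833333 → 10 → k, 0.7156/0.0416667 → 17 → r; chars kr.

PC67kr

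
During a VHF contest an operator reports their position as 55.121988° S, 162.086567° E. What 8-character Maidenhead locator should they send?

RD14bv00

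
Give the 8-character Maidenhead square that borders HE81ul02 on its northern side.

HE81ul03

Latitude extended square 2; +1 → 3.
The longitude characters are unchanged.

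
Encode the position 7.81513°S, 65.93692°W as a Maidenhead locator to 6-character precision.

FI72ae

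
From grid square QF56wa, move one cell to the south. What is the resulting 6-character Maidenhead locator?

QF55wx

Latitude subsquare a = 0; −1 → -1, wraps to 23 = x, carry into square.
Latitude square 6; −1 → 5.
The longitude characters are unchanged.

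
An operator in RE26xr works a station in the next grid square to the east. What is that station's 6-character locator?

RE36ar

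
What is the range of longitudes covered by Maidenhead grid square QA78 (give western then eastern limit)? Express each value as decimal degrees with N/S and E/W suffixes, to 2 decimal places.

154.00° E, 156.00° E

Field Q=16, A=0: +16·20° lon, +0·10° lat → SW at lon 140°, lat -90°.
Square 7, 8: +7·2° lon, +8·1° lat → SW at lon 154°, lat -82°.
Cell spans 2° lon × 1° lat.
west 154.00° E, east 156.00° E.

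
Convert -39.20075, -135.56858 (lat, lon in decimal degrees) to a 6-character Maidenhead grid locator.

CF20ft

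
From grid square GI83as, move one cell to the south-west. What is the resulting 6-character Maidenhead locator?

Longitude subsquare a = 0; −1 → -1, wraps to 23 = x, carry into square.
Longitude square 8; −1 → 7.
Latitude subsquare s = 18; −1 → 17 = r.

GI73xr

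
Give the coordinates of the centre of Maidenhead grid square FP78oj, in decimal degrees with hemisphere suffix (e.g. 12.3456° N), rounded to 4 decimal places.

68.3958° N, 64.7917° W

Field F=5, P=15: +5·20° lon, +15·10° lat → SW at lon -80°, lat 60°.
Square 7, 8: +7·2° lon, +8·1° lat → SW at lon -66°, lat 68°.
Subsquare o=14, j=9: +14·0.0833333° lon, +9·0.0416667° lat → SW at lon -64.8333°, lat 68.375°.
Cell spans 0.0833333° lon × 0.0416667° lat. Centre is SW corner plus half of each.
latitude 68.3958° N, longitude 64.7917° W.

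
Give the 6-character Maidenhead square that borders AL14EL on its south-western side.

Longitude subsquare e = 4; −1 → 3 = d.
Latitude subsquare l = 11; −1 → 10 = k.

AL14dk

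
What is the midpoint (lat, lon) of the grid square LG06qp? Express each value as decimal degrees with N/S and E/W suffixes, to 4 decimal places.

23.3542° S, 41.3750° E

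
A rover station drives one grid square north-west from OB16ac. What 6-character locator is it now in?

Longitude subsquare a = 0; −1 → -1, wraps to 23 = x, carry into square.
Longitude square 1; −1 → 0.
Latitude subsquare c = 2; +1 → 3 = d.

OB06xd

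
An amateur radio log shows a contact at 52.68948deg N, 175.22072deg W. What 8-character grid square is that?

Add 180° to longitude and 90° to latitude: 4.77928, 142.68948.
Field: lon ⌊4.77928/20⌋ = 0 → A; lat ⌊142.68948/10⌋ = 14 → O.
Square: lon ⌊4.77928/2⌋ = 2; lat ⌊2.68948/1⌋ = 2.
Subsquare: lon ⌊0.77928/0.0833333⌋ = 9 → j; lat ⌊0.68948/0.0416667⌋ = 16 → q.
Extended square: lon ⌊0.02928/0.00833333⌋ = 3; lat ⌊0.02281/0.00416667⌋ = 5.

AO22jq35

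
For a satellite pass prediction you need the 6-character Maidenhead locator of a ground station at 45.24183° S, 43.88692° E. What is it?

LE14ws

Add 180° to longitude and 90° to latitude: 223.8869, 44.7582.
Field: 223.8869/20 → 11 → L, 44.7582/10 → 4 → E; chars LE.
Square: 3.8869/2 → 1, 4.7582/1 → 4; chars 14.
Subsquare: 1.8869/0.0833333 → 22 → w, 0.7582/0.0416667 → 18 → s; chars ws.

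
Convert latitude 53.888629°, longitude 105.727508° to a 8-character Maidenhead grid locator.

OO23uv73

Add 180° to longitude and 90° to latitude: 285.72751, 143.88863.
Field (20°×10°, letters A–R): lon ⌊285.72751/20⌋ = 14 → O; lat ⌊143.88863/10⌋ = 14 → O.
Square (2°×1°, digits 0–9): lon ⌊5.72751/2⌋ = 2; lat ⌊3.88863/1⌋ = 3.
Subsquare (5′×2.5′, letters a–x): lon ⌊1.72751/0.0833333⌋ = 20 → u; lat ⌊0.88863/0.0416667⌋ = 21 → v.
Extended square (30″×15″, digits 0–9): lon ⌊0.06084/0.00833333⌋ = 7; lat ⌊0.01363/0.00416667⌋ = 3.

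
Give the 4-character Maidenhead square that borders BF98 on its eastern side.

CF08

Longitude square 9; +1 → 10, wraps to 0, carry into field.
Longitude field B = 1; +1 → 2 = C.
The latitude characters are unchanged.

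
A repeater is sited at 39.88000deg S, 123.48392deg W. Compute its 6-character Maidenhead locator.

CF80gc

Add 180° to longitude and 90° to latitude: 56.5161, 50.1200.
Field: lon ⌊56.5161/20⌋ = 2 → C; lat ⌊50.1200/10⌋ = 5 → F.
Square: lon ⌊16.5161/2⌋ = 8; lat ⌊0.1200/1⌋ = 0.
Subsquare: lon ⌊0.5161/0.0833333⌋ = 6 → g; lat ⌊0.1200/0.0416667⌋ = 2 → c.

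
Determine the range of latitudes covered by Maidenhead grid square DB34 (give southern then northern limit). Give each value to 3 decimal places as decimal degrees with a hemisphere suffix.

Field D=3, B=1: +3·20° lon, +1·10° lat → SW at lon -120°, lat -80°.
Square 3, 4: +3·2° lon, +4·1° lat → SW at lon -114°, lat -76°.
Cell spans 2° lon × 1° lat.
south 76.000° S, north 75.000° S.

76.000° S, 75.000° S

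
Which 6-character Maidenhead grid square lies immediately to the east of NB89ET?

Longitude subsquare e = 4; +1 → 5 = f.
The latitude characters are unchanged.

NB89ft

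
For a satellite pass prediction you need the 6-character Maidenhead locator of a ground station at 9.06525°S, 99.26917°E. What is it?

Offset from 180°W / 90°S: lon 279.2692°, lat 80.9347°.
Field: 279.2692/20 → 13 → N, 80.9347/10 → 8 → I; chars NI.
Square: 19.2692/2 → 9, 0.9347/1 → 0; chars 90.
Subsquare: 1.2692/0.0833333 → 15 → p, 0.9347/0.0416667 → 22 → w; chars pw.

NI90pw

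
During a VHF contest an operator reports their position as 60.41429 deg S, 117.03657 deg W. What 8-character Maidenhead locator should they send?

DC19lo50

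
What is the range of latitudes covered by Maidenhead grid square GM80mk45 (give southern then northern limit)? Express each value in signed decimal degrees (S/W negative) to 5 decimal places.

30.43750, 30.44167

Field G=6, M=12: +6·20° lon, +12·10° lat → SW at lon -60°, lat 30°.
Square 8, 0: +8·2° lon, +0·1° lat → SW at lon -44°, lat 30°.
Subsquare m=12, k=10: +12·0.0833333° lon, +10·0.0416667° lat → SW at lon -43°, lat 30.4167°.
Extended square 4, 5: +4·0.00833333° lon, +5·0.00416667° lat → SW at lon -42.9667°, lat 30.4375°.
Cell spans 0.00833333° lon × 0.00416667° lat.
south 30.43750, north 30.44167.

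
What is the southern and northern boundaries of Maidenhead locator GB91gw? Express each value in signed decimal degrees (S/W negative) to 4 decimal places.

Field G=6, B=1: +6·20° lon, +1·10° lat → SW at lon -60°, lat -80°.
Square 9, 1: +9·2° lon, +1·1° lat → SW at lon -42°, lat -79°.
Subsquare g=6, w=22: +6·0.0833333° lon, +22·0.0416667° lat → SW at lon -41.5°, lat -78.0833°.
Cell spans 0.0833333° lon × 0.0416667° lat.
south -78.0833, north -78.0417.

-78.0833, -78.0417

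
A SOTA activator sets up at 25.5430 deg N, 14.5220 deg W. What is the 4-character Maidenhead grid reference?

IL25

Shift to the Maidenhead origin (180°W, 90°S): lon 165.48, lat 115.54.
Field: lon ⌊165.48/20⌋ = 8 → I; lat ⌊115.54/10⌋ = 11 → L.
Square: lon ⌊5.48/2⌋ = 2; lat ⌊5.54/1⌋ = 5.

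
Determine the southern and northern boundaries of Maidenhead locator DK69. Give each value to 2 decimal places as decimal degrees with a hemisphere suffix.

19.00° N, 20.00° N

Field D=3, K=10: +3·20° lon, +10·10° lat → SW at lon -120°, lat 10°.
Square 6, 9: +6·2° lon, +9·1° lat → SW at lon -108°, lat 19°.
Cell spans 2° lon × 1° lat.
south 19.00° N, north 20.00° N.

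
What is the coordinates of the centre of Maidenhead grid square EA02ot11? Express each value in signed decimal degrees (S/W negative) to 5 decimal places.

Field E=4, A=0: +4·20° lon, +0·10° lat → SW at lon -100°, lat -90°.
Square 0, 2: +0·2° lon, +2·1° lat → SW at lon -100°, lat -88°.
Subsquare o=14, t=19: +14·0.0833333° lon, +19·0.0416667° lat → SW at lon -98.8333°, lat -87.2083°.
Extended square 1, 1: +1·0.00833333° lon, +1·0.00416667° lat → SW at lon -98.825°, lat -87.2042°.
Cell spans 0.00833333° lon × 0.00416667° lat. Centre is SW corner plus half of each.
latitude -87.20208, longitude -98.82083.

-87.20208, -98.82083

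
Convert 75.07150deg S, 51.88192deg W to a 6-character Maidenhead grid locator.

Shift to the Maidenhead origin (180°W, 90°S): lon 128.1181, lat 14.9285.
Field: lon ⌊128.1181/20⌋ = 6 → G; lat ⌊14.9285/10⌋ = 1 → B.
Square: lon ⌊8.1181/2⌋ = 4; lat ⌊4.9285/1⌋ = 4.
Subsquare: lon ⌊0.1181/0.0833333⌋ = 1 → b; lat ⌊0.9285/0.0416667⌋ = 22 → w.

GB44bw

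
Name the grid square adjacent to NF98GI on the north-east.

NF98hj

Longitude subsquare g = 6; +1 → 7 = h.
Latitude subsquare i = 8; +1 → 9 = j.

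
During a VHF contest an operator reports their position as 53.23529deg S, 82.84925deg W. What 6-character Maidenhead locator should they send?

Offset from 180°W / 90°S: lon 97.1508°, lat 36.7647°.
Field: 97.1508/20 → 4 → E, 36.7647/10 → 3 → D; chars ED.
Square: 17.1508/2 → 8, 6.7647/1 → 6; chars 86.
Subsquare: 1.1508/0.0833333 → 13 → n, 0.7647/0.0416667 → 18 → s; chars ns.

ED86ns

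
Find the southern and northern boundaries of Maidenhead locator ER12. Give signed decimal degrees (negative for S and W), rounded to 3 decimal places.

82.000, 83.000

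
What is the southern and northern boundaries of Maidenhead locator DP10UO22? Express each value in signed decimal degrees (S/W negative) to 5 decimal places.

60.59167, 60.59583

Field D=3, P=15: +3·20° lon, +15·10° lat → SW at lon -120°, lat 60°.
Square 1, 0: +1·2° lon, +0·1° lat → SW at lon -118°, lat 60°.
Subsquare u=20, o=14: +20·0.0833333° lon, +14·0.0416667° lat → SW at lon -116.333°, lat 60.5833°.
Extended square 2, 2: +2·0.00833333° lon, +2·0.00416667° lat → SW at lon -116.317°, lat 60.5917°.
Cell spans 0.00833333° lon × 0.00416667° lat.
south 60.59167, north 60.59583.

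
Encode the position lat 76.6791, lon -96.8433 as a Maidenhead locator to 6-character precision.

EQ16nq

Offset from 180°W / 90°S: lon 83.1567°, lat 166.6791°.
Field: lon ⌊83.1567/20⌋ = 4 → E; lat ⌊166.6791/10⌋ = 16 → Q.
Square: lon ⌊3.1567/2⌋ = 1; lat ⌊6.6791/1⌋ = 6.
Subsquare: lon ⌊1.1567/0.0833333⌋ = 13 → n; lat ⌊0.6791/0.0416667⌋ = 16 → q.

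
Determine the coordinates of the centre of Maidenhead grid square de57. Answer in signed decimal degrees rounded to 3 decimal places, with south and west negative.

-42.500, -109.000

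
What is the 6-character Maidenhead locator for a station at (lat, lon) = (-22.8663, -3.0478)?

IG87ld

Shift to the Maidenhead origin (180°W, 90°S): lon 176.9522, lat 67.1337.
Field (20°×10°, letters A–R): 176.9522/20 → 8 → I, 67.1337/10 → 6 → G; chars IG.
Square (2°×1°, digits 0–9): 16.9522/2 → 8, 7.1337/1 → 7; chars 87.
Subsquare (5′×2.5′, letters a–x): 0.9522/0.0833333 → 11 → l, 0.1337/0.0416667 → 3 → d; chars ld.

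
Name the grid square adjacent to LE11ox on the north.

Latitude subsquare x = 23; +1 → 24, wraps to 0 = a, carry into square.
Latitude square 1; +1 → 2.
The longitude characters are unchanged.

LE12oa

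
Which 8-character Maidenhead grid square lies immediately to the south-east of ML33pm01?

Longitude extended square 0; +1 → 1.
Latitude extended square 1; −1 → 0.

ML33pm10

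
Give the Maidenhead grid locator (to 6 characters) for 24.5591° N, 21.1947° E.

Shift to the Maidenhead origin (180°W, 90°S): lon 201.1947, lat 114.5591.
Field: 201.1947/20 → 10 → K, 114.5591/10 → 11 → L; chars KL.
Square: 1.1947/2 → 0, 4.5591/1 → 4; chars 04.
Subsquare: 1.1947/0.0833333 → 14 → o, 0.5591/0.0416667 → 13 → n; chars on.

KL04on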